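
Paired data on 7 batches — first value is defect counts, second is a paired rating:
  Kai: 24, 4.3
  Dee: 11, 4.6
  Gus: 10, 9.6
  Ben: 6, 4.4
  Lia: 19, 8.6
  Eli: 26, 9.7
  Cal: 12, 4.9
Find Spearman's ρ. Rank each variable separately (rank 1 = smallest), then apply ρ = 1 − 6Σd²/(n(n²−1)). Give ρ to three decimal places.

0.250

Ranks of variable 1: 6, 3, 2, 1, 5, 7, 4
Ranks of variable 2: 1, 3, 6, 2, 5, 7, 4
d = r₁ − r₂: 5, 0, -4, -1, 0, 0, 0
d²: 25, 0, 16, 1, 0, 0, 0; Σd² = 42
ρ = 1 − 6·42/(7·48) = 1 − 252/336 = 0.250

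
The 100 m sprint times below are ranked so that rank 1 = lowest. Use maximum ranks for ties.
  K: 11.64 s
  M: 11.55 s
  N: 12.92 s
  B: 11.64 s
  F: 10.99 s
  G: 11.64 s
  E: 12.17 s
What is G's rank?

5

Sorted (ascending): 10.99, 11.55, 11.64, 11.64, 11.64, 12.17, 12.92
The 3 values of 11.64 occupy positions 3–5 → each gets rank 5.
G has value 11.64 s → rank 5.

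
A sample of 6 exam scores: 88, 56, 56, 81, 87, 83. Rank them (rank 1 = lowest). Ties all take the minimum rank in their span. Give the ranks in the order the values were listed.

Sorted (ascending): 56, 56, 81, 83, 87, 88
The 2 values of 56 occupy positions 1–2 → each gets rank 1.

6, 1, 1, 3, 5, 4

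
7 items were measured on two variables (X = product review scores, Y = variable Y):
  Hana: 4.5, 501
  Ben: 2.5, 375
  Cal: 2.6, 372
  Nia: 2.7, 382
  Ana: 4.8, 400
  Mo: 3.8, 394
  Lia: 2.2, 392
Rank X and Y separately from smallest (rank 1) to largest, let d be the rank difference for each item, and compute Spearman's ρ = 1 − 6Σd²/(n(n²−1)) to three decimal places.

Ranks of variable 1: 6, 2, 3, 4, 7, 5, 1
Ranks of variable 2: 7, 2, 1, 3, 6, 5, 4
d = r₁ − r₂: -1, 0, 2, 1, 1, 0, -3
d²: 1, 0, 4, 1, 1, 0, 9; Σd² = 16
ρ = 1 − 6·16/(7·48) = 1 − 96/336 = 0.714

0.714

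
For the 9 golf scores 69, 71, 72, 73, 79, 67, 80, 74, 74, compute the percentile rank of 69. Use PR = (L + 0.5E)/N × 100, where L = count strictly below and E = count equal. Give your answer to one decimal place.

N = 9.
Strictly below 69: 1. Equal to 69: 1.
PR = (1 + 0.5·1)/9 × 100 = 16.7

16.7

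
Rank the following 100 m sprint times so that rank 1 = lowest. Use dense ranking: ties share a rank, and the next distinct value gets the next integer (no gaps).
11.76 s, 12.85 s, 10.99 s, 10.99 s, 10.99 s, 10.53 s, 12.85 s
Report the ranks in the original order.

Sorted (ascending): 10.53, 10.99, 10.99, 10.99, 11.76, 12.85, 12.85
The 3 values of 10.99 share dense rank 2.
The 2 values of 12.85 share dense rank 4.
Remaining distinct values take the next consecutive integers.

3, 4, 2, 2, 2, 1, 4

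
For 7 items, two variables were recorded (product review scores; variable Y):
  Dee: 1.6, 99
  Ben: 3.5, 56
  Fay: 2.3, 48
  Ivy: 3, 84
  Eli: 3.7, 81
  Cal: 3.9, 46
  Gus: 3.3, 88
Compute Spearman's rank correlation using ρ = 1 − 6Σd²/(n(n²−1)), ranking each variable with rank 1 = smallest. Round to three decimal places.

-0.571

Ranks of variable 1: 1, 5, 2, 3, 6, 7, 4
Ranks of variable 2: 7, 3, 2, 5, 4, 1, 6
d = r₁ − r₂: -6, 2, 0, -2, 2, 6, -2
d²: 36, 4, 0, 4, 4, 36, 4; Σd² = 88
ρ = 1 − 6·88/(7·48) = 1 − 528/336 = -0.571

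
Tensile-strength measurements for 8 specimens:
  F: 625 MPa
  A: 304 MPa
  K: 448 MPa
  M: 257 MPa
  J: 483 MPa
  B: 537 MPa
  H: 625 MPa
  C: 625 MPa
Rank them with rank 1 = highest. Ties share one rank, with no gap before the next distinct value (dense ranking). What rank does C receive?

Sorted (descending): 625, 625, 625, 537, 483, 448, 304, 257
The 3 values of 625 share dense rank 1.
Remaining distinct values take the next consecutive integers.
C has value 625 MPa → rank 1.

1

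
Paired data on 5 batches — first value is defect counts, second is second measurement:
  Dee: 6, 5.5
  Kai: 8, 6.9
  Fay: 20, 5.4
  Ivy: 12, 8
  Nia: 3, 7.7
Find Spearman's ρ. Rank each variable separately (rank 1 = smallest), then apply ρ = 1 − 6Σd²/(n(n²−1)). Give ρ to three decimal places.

-0.300

Ranks of variable 1: 2, 3, 5, 4, 1
Ranks of variable 2: 2, 3, 1, 5, 4
d = r₁ − r₂: 0, 0, 4, -1, -3
d²: 0, 0, 16, 1, 9; Σd² = 26
ρ = 1 − 6·26/(5·24) = 1 − 156/120 = -0.300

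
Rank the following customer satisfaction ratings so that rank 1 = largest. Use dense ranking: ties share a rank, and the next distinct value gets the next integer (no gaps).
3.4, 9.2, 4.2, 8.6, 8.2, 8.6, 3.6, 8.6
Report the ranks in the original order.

6, 1, 4, 2, 3, 2, 5, 2

Sorted (descending): 9.2, 8.6, 8.6, 8.6, 8.2, 4.2, 3.6, 3.4
The 3 values of 8.6 share dense rank 2.
Remaining distinct values take the next consecutive integers.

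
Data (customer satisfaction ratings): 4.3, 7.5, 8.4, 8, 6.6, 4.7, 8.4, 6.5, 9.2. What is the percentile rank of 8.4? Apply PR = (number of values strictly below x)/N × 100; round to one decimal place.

66.7

N = 9.
Strictly below 8.4: 6. Equal to 8.4: 2.
PR = 6/9 × 100 = 66.7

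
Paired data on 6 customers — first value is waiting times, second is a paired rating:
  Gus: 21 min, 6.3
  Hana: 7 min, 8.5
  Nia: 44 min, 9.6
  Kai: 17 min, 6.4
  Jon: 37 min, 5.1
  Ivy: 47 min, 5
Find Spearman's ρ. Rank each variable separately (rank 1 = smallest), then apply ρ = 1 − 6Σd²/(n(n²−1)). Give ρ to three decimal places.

Ranks of variable 1: 3, 1, 5, 2, 4, 6
Ranks of variable 2: 3, 5, 6, 4, 2, 1
d = r₁ − r₂: 0, -4, -1, -2, 2, 5
d²: 0, 16, 1, 4, 4, 25; Σd² = 50
ρ = 1 − 6·50/(6·35) = 1 − 300/210 = -0.429

-0.429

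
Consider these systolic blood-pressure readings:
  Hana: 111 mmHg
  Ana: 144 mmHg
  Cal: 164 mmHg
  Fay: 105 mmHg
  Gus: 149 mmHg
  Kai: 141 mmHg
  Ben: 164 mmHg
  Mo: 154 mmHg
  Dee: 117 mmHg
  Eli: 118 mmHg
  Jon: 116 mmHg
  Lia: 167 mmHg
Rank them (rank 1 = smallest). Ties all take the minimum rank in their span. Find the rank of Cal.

Sorted (ascending): 105, 111, 116, 117, 118, 141, 144, 149, 154, 164, 164, 167
The 2 values of 164 occupy positions 10–11 → each gets rank 10.
Cal has value 164 mmHg → rank 10.

10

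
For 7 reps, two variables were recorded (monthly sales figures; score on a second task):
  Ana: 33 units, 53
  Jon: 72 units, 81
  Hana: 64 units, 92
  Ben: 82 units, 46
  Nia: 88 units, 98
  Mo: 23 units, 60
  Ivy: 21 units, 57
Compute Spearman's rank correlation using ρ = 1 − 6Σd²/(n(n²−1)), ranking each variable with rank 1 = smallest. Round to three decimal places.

Ranks of variable 1: 3, 5, 4, 6, 7, 2, 1
Ranks of variable 2: 2, 5, 6, 1, 7, 4, 3
d = r₁ − r₂: 1, 0, -2, 5, 0, -2, -2
d²: 1, 0, 4, 25, 0, 4, 4; Σd² = 38
ρ = 1 − 6·38/(7·48) = 1 − 228/336 = 0.321

0.321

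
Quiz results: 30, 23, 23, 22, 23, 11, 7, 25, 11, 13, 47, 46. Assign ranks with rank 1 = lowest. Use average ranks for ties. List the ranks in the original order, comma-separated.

10, 7, 7, 5, 7, 2.5, 1, 9, 2.5, 4, 12, 11

Sorted (ascending): 7, 11, 11, 13, 22, 23, 23, 23, 25, 30, 46, 47
The 2 values of 11 occupy positions 2–3 → average rank (2+3)/2 = 2.5.
The 3 values of 23 occupy positions 6–8 → average rank 7.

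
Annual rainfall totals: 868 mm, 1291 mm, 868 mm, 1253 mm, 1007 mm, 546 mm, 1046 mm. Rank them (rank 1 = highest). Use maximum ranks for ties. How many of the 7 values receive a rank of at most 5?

4

Sorted (descending): 1291, 1253, 1046, 1007, 868, 868, 546
The 2 values of 868 occupy positions 5–6 → each gets rank 6.
Ranks ≤ 5: {1, 2, 3, 4} → 4 values.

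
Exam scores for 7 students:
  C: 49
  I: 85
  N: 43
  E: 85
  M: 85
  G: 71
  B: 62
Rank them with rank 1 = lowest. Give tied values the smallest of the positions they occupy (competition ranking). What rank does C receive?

2

Sorted (ascending): 43, 49, 62, 71, 85, 85, 85
The 3 values of 85 occupy positions 5–7 → each gets rank 5.
C has value 49 → rank 2.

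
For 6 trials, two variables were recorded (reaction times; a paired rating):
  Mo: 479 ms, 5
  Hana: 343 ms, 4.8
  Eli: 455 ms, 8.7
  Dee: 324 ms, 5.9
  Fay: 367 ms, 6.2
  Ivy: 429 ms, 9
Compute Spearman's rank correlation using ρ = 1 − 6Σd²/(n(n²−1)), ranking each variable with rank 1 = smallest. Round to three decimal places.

Ranks of variable 1: 6, 2, 5, 1, 3, 4
Ranks of variable 2: 2, 1, 5, 3, 4, 6
d = r₁ − r₂: 4, 1, 0, -2, -1, -2
d²: 16, 1, 0, 4, 1, 4; Σd² = 26
ρ = 1 − 6·26/(6·35) = 1 − 156/210 = 0.257

0.257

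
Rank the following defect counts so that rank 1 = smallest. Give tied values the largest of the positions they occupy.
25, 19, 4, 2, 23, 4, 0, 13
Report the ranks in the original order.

8, 6, 4, 2, 7, 4, 1, 5

Sorted (ascending): 0, 2, 4, 4, 13, 19, 23, 25
The 2 values of 4 occupy positions 3–4 → each gets rank 4.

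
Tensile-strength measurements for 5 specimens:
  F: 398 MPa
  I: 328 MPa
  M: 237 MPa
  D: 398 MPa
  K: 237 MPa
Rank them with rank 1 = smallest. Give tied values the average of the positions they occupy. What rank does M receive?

Sorted (ascending): 237, 237, 328, 398, 398
The 2 values of 237 occupy positions 1–2 → average rank (1+2)/2 = 1.5.
The 2 values of 398 occupy positions 4–5 → average rank (4+5)/2 = 4.5.
M has value 237 MPa → rank 1.5.

1.5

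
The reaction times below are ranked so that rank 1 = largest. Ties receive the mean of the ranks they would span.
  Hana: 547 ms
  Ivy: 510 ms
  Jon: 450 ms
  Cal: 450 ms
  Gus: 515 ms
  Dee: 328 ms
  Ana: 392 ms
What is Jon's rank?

Sorted (descending): 547, 515, 510, 450, 450, 392, 328
The 2 values of 450 occupy positions 4–5 → average rank (4+5)/2 = 4.5.
Jon has value 450 ms → rank 4.5.

4.5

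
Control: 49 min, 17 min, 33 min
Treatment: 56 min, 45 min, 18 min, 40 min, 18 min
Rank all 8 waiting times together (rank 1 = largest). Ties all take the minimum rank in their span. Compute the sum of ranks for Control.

15

Sorted (descending): 56, 49, 45, 40, 33, 18, 18, 17
The 2 values of 18 occupy positions 6–7 → each gets rank 6.
Control values → pooled ranks: 49→2, 17→8, 33→5
Rank sum = 2 + 8 + 5 = 15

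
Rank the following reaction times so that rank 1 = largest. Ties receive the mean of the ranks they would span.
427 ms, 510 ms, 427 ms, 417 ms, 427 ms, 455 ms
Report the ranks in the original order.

4, 1, 4, 6, 4, 2

Sorted (descending): 510, 455, 427, 427, 427, 417
The 3 values of 427 occupy positions 3–5 → average rank 4.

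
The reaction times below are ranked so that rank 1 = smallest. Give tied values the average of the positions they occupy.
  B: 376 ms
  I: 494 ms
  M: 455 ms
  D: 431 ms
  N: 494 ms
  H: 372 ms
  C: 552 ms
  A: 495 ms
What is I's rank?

5.5

Sorted (ascending): 372, 376, 431, 455, 494, 494, 495, 552
The 2 values of 494 occupy positions 5–6 → average rank (5+6)/2 = 5.5.
I has value 494 ms → rank 5.5.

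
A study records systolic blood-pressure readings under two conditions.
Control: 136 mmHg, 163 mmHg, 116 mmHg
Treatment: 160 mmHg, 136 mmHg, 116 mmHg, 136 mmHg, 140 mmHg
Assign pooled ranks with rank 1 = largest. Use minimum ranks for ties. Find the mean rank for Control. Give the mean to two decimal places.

Sorted (descending): 163, 160, 140, 136, 136, 136, 116, 116
The 3 values of 136 occupy positions 4–6 → each gets rank 4.
The 2 values of 116 occupy positions 7–8 → each gets rank 7.
Control values → pooled ranks: 136→4, 163→1, 116→7
Mean rank = (4 + 1 + 7) / 3 = 4.00

4.00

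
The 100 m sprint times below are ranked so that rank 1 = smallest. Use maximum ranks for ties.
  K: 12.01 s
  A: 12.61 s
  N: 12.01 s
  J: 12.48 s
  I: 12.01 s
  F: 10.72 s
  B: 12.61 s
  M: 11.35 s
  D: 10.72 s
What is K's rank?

Sorted (ascending): 10.72, 10.72, 11.35, 12.01, 12.01, 12.01, 12.48, 12.61, 12.61
The 2 values of 10.72 occupy positions 1–2 → each gets rank 2.
The 3 values of 12.01 occupy positions 4–6 → each gets rank 6.
The 2 values of 12.61 occupy positions 8–9 → each gets rank 9.
K has value 12.01 s → rank 6.

6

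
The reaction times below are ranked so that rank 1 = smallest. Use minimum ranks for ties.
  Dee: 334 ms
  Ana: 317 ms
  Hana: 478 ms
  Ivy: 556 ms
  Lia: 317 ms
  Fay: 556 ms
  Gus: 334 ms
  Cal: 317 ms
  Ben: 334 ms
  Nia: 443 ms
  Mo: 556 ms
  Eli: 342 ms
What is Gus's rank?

Sorted (ascending): 317, 317, 317, 334, 334, 334, 342, 443, 478, 556, 556, 556
The 3 values of 317 occupy positions 1–3 → each gets rank 1.
The 3 values of 334 occupy positions 4–6 → each gets rank 4.
The 3 values of 556 occupy positions 10–12 → each gets rank 10.
Gus has value 334 ms → rank 4.

4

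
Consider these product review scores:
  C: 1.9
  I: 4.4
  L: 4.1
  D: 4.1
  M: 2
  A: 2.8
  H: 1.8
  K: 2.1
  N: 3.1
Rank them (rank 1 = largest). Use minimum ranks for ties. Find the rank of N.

4

Sorted (descending): 4.4, 4.1, 4.1, 3.1, 2.8, 2.1, 2, 1.9, 1.8
The 2 values of 4.1 occupy positions 2–3 → each gets rank 2.
N has value 3.1 → rank 4.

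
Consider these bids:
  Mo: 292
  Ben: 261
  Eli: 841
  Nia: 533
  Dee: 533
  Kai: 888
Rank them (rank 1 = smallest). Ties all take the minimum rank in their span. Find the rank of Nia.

3

Sorted (ascending): 261, 292, 533, 533, 841, 888
The 2 values of 533 occupy positions 3–4 → each gets rank 3.
Nia has value 533 → rank 3.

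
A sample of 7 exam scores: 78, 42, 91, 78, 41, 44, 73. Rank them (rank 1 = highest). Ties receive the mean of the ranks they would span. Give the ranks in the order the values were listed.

2.5, 6, 1, 2.5, 7, 5, 4

Sorted (descending): 91, 78, 78, 73, 44, 42, 41
The 2 values of 78 occupy positions 2–3 → average rank (2+3)/2 = 2.5.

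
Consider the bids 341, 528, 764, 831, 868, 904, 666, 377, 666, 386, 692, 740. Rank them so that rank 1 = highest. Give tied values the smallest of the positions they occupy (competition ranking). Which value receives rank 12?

Sorted (descending): 904, 868, 831, 764, 740, 692, 666, 666, 528, 386, 377, 341
The 2 values of 666 occupy positions 7–8 → each gets rank 7.
Rank 12 → value 341.

341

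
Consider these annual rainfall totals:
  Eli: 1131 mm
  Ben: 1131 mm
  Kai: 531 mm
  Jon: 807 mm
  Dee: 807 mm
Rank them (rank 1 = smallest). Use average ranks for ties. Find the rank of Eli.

4.5

Sorted (ascending): 531, 807, 807, 1131, 1131
The 2 values of 807 occupy positions 2–3 → average rank (2+3)/2 = 2.5.
The 2 values of 1131 occupy positions 4–5 → average rank (4+5)/2 = 4.5.
Eli has value 1131 mm → rank 4.5.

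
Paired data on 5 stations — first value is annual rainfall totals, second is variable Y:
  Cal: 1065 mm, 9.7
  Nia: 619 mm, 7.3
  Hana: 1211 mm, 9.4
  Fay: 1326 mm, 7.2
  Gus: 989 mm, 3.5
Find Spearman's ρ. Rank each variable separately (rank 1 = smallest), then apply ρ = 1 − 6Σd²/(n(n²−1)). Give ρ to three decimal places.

Ranks of variable 1: 3, 1, 4, 5, 2
Ranks of variable 2: 5, 3, 4, 2, 1
d = r₁ − r₂: -2, -2, 0, 3, 1
d²: 4, 4, 0, 9, 1; Σd² = 18
ρ = 1 − 6·18/(5·24) = 1 − 108/120 = 0.100

0.100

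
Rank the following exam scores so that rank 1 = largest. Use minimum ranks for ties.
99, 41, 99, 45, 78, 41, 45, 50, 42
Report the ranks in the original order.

Sorted (descending): 99, 99, 78, 50, 45, 45, 42, 41, 41
The 2 values of 99 occupy positions 1–2 → each gets rank 1.
The 2 values of 45 occupy positions 5–6 → each gets rank 5.
The 2 values of 41 occupy positions 8–9 → each gets rank 8.

1, 8, 1, 5, 3, 8, 5, 4, 7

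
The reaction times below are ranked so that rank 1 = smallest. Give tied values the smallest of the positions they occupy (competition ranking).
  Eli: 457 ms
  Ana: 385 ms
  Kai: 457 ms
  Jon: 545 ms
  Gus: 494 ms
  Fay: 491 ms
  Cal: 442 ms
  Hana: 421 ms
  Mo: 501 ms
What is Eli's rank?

4

Sorted (ascending): 385, 421, 442, 457, 457, 491, 494, 501, 545
The 2 values of 457 occupy positions 4–5 → each gets rank 4.
Eli has value 457 ms → rank 4.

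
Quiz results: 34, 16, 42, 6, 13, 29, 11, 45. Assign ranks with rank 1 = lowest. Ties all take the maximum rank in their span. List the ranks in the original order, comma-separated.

Sorted (ascending): 6, 11, 13, 16, 29, 34, 42, 45
No ties — each value takes its position as its rank.

6, 4, 7, 1, 3, 5, 2, 8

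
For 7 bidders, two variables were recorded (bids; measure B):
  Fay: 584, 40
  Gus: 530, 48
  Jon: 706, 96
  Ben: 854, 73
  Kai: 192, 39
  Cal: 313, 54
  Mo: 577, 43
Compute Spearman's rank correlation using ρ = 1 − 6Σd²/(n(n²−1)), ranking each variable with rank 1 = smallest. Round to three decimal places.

0.607

Ranks of variable 1: 5, 3, 6, 7, 1, 2, 4
Ranks of variable 2: 2, 4, 7, 6, 1, 5, 3
d = r₁ − r₂: 3, -1, -1, 1, 0, -3, 1
d²: 9, 1, 1, 1, 0, 9, 1; Σd² = 22
ρ = 1 − 6·22/(7·48) = 1 − 132/336 = 0.607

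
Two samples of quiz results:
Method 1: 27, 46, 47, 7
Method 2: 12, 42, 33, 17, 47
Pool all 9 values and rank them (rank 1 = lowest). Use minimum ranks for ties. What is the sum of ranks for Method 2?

24

Sorted (ascending): 7, 12, 17, 27, 33, 42, 46, 47, 47
The 2 values of 47 occupy positions 8–9 → each gets rank 8.
Method 2 values → pooled ranks: 12→2, 42→6, 33→5, 17→3, 47→8
Rank sum = 2 + 6 + 5 + 3 + 8 = 24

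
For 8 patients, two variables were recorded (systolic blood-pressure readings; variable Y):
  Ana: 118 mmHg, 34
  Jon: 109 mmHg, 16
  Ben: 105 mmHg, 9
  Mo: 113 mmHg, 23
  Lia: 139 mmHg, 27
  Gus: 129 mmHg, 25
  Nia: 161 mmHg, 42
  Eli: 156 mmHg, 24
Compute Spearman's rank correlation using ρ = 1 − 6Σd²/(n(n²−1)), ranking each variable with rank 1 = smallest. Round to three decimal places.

0.786

Ranks of variable 1: 4, 2, 1, 3, 6, 5, 8, 7
Ranks of variable 2: 7, 2, 1, 3, 6, 5, 8, 4
d = r₁ − r₂: -3, 0, 0, 0, 0, 0, 0, 3
d²: 9, 0, 0, 0, 0, 0, 0, 9; Σd² = 18
ρ = 1 − 6·18/(8·63) = 1 − 108/504 = 0.786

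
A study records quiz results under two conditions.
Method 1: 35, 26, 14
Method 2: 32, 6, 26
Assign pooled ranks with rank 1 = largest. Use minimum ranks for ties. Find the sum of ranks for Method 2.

11

Sorted (descending): 35, 32, 26, 26, 14, 6
The 2 values of 26 occupy positions 3–4 → each gets rank 3.
Method 2 values → pooled ranks: 32→2, 6→6, 26→3
Rank sum = 2 + 6 + 3 = 11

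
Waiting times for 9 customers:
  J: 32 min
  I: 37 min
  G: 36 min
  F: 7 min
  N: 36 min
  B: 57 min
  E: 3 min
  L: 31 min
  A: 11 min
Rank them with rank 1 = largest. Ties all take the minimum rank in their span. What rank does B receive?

Sorted (descending): 57, 37, 36, 36, 32, 31, 11, 7, 3
The 2 values of 36 occupy positions 3–4 → each gets rank 3.
B has value 57 min → rank 1.

1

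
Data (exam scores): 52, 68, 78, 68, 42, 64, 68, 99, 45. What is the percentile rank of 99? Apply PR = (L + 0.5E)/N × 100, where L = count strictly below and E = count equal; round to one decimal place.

94.4

N = 9.
Strictly below 99: 8. Equal to 99: 1.
PR = (8 + 0.5·1)/9 × 100 = 94.4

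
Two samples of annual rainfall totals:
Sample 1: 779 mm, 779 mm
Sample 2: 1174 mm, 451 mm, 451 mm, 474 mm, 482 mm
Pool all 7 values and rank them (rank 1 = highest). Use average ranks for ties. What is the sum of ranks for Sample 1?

Sorted (descending): 1174, 779, 779, 482, 474, 451, 451
The 2 values of 779 occupy positions 2–3 → average rank (2+3)/2 = 2.5.
The 2 values of 451 occupy positions 6–7 → average rank (6+7)/2 = 6.5.
Sample 1 values → pooled ranks: 779→2.5, 779→2.5
Rank sum = 2.5 + 2.5 = 5

5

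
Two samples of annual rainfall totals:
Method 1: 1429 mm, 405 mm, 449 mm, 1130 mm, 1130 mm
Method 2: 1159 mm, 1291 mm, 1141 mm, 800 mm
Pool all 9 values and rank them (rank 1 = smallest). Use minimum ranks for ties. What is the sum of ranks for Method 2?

Sorted (ascending): 405, 449, 800, 1130, 1130, 1141, 1159, 1291, 1429
The 2 values of 1130 occupy positions 4–5 → each gets rank 4.
Method 2 values → pooled ranks: 1159→7, 1291→8, 1141→6, 800→3
Rank sum = 7 + 8 + 6 + 3 = 24

24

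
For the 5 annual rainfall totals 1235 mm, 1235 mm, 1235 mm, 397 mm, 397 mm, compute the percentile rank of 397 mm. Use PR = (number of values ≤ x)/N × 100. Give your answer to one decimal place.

N = 5.
Strictly below 397: 0. Equal to 397: 2.
PR = 2/5 × 100 = 40.0

40.0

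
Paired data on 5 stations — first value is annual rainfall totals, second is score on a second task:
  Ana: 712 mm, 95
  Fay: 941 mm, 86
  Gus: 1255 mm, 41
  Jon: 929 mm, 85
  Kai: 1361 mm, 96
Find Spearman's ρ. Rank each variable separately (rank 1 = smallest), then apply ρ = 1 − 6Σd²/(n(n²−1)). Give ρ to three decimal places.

Ranks of variable 1: 1, 3, 4, 2, 5
Ranks of variable 2: 4, 3, 1, 2, 5
d = r₁ − r₂: -3, 0, 3, 0, 0
d²: 9, 0, 9, 0, 0; Σd² = 18
ρ = 1 − 6·18/(5·24) = 1 − 108/120 = 0.100

0.100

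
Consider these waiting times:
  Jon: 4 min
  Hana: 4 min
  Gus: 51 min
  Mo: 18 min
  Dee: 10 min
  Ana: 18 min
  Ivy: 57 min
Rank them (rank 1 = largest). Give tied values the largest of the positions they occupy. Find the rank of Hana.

7

Sorted (descending): 57, 51, 18, 18, 10, 4, 4
The 2 values of 18 occupy positions 3–4 → each gets rank 4.
The 2 values of 4 occupy positions 6–7 → each gets rank 7.
Hana has value 4 min → rank 7.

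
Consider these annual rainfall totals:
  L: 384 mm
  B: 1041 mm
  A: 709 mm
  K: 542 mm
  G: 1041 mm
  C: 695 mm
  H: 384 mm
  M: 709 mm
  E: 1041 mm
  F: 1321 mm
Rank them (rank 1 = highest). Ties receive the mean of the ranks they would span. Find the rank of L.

Sorted (descending): 1321, 1041, 1041, 1041, 709, 709, 695, 542, 384, 384
The 3 values of 1041 occupy positions 2–4 → average rank 3.
The 2 values of 709 occupy positions 5–6 → average rank (5+6)/2 = 5.5.
The 2 values of 384 occupy positions 9–10 → average rank (9+10)/2 = 9.5.
L has value 384 mm → rank 9.5.

9.5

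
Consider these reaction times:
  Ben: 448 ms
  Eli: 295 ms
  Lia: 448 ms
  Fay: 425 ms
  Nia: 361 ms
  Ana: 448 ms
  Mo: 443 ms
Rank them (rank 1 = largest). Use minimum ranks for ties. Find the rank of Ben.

Sorted (descending): 448, 448, 448, 443, 425, 361, 295
The 3 values of 448 occupy positions 1–3 → each gets rank 1.
Ben has value 448 ms → rank 1.

1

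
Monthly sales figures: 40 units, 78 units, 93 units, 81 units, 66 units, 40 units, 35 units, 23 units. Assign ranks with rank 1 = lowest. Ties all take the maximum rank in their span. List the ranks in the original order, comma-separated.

4, 6, 8, 7, 5, 4, 2, 1

Sorted (ascending): 23, 35, 40, 40, 66, 78, 81, 93
The 2 values of 40 occupy positions 3–4 → each gets rank 4.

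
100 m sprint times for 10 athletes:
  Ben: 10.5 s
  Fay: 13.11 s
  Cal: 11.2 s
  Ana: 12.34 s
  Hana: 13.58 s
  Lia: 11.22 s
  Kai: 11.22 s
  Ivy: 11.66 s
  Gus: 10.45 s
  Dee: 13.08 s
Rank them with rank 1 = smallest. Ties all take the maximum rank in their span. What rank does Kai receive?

5

Sorted (ascending): 10.45, 10.5, 11.2, 11.22, 11.22, 11.66, 12.34, 13.08, 13.11, 13.58
The 2 values of 11.22 occupy positions 4–5 → each gets rank 5.
Kai has value 11.22 s → rank 5.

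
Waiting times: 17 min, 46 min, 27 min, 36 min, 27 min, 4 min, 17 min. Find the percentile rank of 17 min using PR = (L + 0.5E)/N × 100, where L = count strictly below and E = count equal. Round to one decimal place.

28.6

N = 7.
Strictly below 17: 1. Equal to 17: 2.
PR = (1 + 0.5·2)/7 × 100 = 28.6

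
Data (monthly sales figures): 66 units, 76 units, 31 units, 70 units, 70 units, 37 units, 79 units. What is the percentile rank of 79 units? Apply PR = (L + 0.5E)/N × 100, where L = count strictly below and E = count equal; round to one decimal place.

92.9

N = 7.
Strictly below 79: 6. Equal to 79: 1.
PR = (6 + 0.5·1)/7 × 100 = 92.9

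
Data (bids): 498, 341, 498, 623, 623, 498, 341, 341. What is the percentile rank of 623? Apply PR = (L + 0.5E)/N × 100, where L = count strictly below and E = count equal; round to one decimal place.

N = 8.
Strictly below 623: 6. Equal to 623: 2.
PR = (6 + 0.5·2)/8 × 100 = 87.5

87.5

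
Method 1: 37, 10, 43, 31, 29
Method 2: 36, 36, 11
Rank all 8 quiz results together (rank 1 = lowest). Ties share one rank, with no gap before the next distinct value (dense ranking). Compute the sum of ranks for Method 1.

21

Sorted (ascending): 10, 11, 29, 31, 36, 36, 37, 43
The 2 values of 36 share dense rank 5.
Remaining distinct values take the next consecutive integers.
Method 1 values → pooled ranks: 37→6, 10→1, 43→7, 31→4, 29→3
Rank sum = 6 + 1 + 7 + 4 + 3 = 21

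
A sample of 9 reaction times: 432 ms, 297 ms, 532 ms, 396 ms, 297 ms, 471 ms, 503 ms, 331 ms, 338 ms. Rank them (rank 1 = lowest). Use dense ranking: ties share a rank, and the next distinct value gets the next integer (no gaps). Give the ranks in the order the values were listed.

5, 1, 8, 4, 1, 6, 7, 2, 3

Sorted (ascending): 297, 297, 331, 338, 396, 432, 471, 503, 532
The 2 values of 297 share dense rank 1.
Remaining distinct values take the next consecutive integers.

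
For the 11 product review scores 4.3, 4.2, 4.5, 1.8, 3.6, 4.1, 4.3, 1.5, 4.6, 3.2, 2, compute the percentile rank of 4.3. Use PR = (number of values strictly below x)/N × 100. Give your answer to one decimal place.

63.6

N = 11.
Strictly below 4.3: 7. Equal to 4.3: 2.
PR = 7/11 × 100 = 63.6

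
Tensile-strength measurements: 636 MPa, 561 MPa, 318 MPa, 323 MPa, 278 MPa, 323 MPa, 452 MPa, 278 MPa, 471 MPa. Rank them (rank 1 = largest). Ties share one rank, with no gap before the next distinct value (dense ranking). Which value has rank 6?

318

Sorted (descending): 636, 561, 471, 452, 323, 323, 318, 278, 278
The 2 values of 323 share dense rank 5.
The 2 values of 278 share dense rank 7.
Remaining distinct values take the next consecutive integers.
Rank 6 → value 318.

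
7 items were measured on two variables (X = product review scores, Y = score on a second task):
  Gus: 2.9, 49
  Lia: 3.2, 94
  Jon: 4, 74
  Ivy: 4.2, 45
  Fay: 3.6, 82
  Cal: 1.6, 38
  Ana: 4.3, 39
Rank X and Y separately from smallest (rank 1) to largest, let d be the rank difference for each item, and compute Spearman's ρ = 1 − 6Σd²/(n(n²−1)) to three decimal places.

-0.036

Ranks of variable 1: 2, 3, 5, 6, 4, 1, 7
Ranks of variable 2: 4, 7, 5, 3, 6, 1, 2
d = r₁ − r₂: -2, -4, 0, 3, -2, 0, 5
d²: 4, 16, 0, 9, 4, 0, 25; Σd² = 58
ρ = 1 − 6·58/(7·48) = 1 − 348/336 = -0.036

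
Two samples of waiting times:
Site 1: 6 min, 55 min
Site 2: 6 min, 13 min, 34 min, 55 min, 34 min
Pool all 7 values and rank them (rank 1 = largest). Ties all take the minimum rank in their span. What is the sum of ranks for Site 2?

18

Sorted (descending): 55, 55, 34, 34, 13, 6, 6
The 2 values of 55 occupy positions 1–2 → each gets rank 1.
The 2 values of 34 occupy positions 3–4 → each gets rank 3.
The 2 values of 6 occupy positions 6–7 → each gets rank 6.
Site 2 values → pooled ranks: 6→6, 13→5, 34→3, 55→1, 34→3
Rank sum = 6 + 5 + 3 + 1 + 3 = 18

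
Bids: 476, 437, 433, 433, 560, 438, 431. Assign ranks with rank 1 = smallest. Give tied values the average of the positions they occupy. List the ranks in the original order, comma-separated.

Sorted (ascending): 431, 433, 433, 437, 438, 476, 560
The 2 values of 433 occupy positions 2–3 → average rank (2+3)/2 = 2.5.

6, 4, 2.5, 2.5, 7, 5, 1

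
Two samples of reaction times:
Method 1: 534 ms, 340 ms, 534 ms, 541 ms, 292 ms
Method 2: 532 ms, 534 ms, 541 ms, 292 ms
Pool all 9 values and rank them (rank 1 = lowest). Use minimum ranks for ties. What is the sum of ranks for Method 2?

Sorted (ascending): 292, 292, 340, 532, 534, 534, 534, 541, 541
The 2 values of 292 occupy positions 1–2 → each gets rank 1.
The 3 values of 534 occupy positions 5–7 → each gets rank 5.
The 2 values of 541 occupy positions 8–9 → each gets rank 8.
Method 2 values → pooled ranks: 532→4, 534→5, 541→8, 292→1
Rank sum = 4 + 5 + 8 + 1 = 18

18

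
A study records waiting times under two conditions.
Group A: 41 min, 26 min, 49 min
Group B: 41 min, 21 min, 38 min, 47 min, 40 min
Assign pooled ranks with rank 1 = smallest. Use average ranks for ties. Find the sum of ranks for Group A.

15.5

Sorted (ascending): 21, 26, 38, 40, 41, 41, 47, 49
The 2 values of 41 occupy positions 5–6 → average rank (5+6)/2 = 5.5.
Group A values → pooled ranks: 41→5.5, 26→2, 49→8
Rank sum = 5.5 + 2 + 8 = 15.5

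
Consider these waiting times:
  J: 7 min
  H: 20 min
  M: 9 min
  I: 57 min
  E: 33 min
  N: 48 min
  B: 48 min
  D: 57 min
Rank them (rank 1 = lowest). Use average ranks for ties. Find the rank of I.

7.5

Sorted (ascending): 7, 9, 20, 33, 48, 48, 57, 57
The 2 values of 48 occupy positions 5–6 → average rank (5+6)/2 = 5.5.
The 2 values of 57 occupy positions 7–8 → average rank (7+8)/2 = 7.5.
I has value 57 min → rank 7.5.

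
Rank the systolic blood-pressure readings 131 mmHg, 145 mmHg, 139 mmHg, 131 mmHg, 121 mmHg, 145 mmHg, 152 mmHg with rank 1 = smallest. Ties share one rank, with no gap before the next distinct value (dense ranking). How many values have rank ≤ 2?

3

Sorted (ascending): 121, 131, 131, 139, 145, 145, 152
The 2 values of 131 share dense rank 2.
The 2 values of 145 share dense rank 4.
Remaining distinct values take the next consecutive integers.
Ranks ≤ 2: {1, 2, 2} → 3 values.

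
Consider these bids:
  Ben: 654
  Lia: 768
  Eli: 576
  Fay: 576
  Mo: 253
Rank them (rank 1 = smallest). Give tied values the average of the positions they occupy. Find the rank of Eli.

2.5

Sorted (ascending): 253, 576, 576, 654, 768
The 2 values of 576 occupy positions 2–3 → average rank (2+3)/2 = 2.5.
Eli has value 576 → rank 2.5.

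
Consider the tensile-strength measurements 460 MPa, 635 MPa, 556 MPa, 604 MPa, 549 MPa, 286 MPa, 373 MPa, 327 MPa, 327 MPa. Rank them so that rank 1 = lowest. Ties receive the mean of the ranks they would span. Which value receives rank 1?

Sorted (ascending): 286, 327, 327, 373, 460, 549, 556, 604, 635
The 2 values of 327 occupy positions 2–3 → average rank (2+3)/2 = 2.5.
Rank 1 → value 286.

286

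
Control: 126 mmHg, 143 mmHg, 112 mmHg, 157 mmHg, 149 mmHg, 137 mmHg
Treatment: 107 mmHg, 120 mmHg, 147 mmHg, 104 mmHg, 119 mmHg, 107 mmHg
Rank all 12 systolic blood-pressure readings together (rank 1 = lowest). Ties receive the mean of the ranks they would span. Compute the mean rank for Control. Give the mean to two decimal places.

8.50

Sorted (ascending): 104, 107, 107, 112, 119, 120, 126, 137, 143, 147, 149, 157
The 2 values of 107 occupy positions 2–3 → average rank (2+3)/2 = 2.5.
Control values → pooled ranks: 126→7, 143→9, 112→4, 157→12, 149→11, 137→8
Mean rank = (7 + 9 + 4 + 12 + 11 + 8) / 6 = 8.50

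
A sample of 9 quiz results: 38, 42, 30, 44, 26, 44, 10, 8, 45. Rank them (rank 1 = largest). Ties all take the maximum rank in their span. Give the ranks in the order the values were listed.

Sorted (descending): 45, 44, 44, 42, 38, 30, 26, 10, 8
The 2 values of 44 occupy positions 2–3 → each gets rank 3.

5, 4, 6, 3, 7, 3, 8, 9, 1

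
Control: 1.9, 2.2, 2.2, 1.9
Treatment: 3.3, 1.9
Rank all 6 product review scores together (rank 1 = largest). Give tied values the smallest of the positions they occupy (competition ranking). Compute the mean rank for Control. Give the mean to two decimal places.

Sorted (descending): 3.3, 2.2, 2.2, 1.9, 1.9, 1.9
The 2 values of 2.2 occupy positions 2–3 → each gets rank 2.
The 3 values of 1.9 occupy positions 4–6 → each gets rank 4.
Control values → pooled ranks: 1.9→4, 2.2→2, 2.2→2, 1.9→4
Mean rank = (4 + 2 + 2 + 4) / 4 = 3.00

3.00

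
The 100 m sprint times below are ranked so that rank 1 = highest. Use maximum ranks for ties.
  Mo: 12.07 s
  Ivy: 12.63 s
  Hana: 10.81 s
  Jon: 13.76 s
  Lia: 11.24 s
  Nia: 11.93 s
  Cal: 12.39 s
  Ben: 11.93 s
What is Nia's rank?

Sorted (descending): 13.76, 12.63, 12.39, 12.07, 11.93, 11.93, 11.24, 10.81
The 2 values of 11.93 occupy positions 5–6 → each gets rank 6.
Nia has value 11.93 s → rank 6.

6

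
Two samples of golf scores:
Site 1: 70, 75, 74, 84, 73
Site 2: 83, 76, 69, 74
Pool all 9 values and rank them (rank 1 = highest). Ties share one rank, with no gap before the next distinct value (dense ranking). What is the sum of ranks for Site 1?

23

Sorted (descending): 84, 83, 76, 75, 74, 74, 73, 70, 69
The 2 values of 74 share dense rank 5.
Remaining distinct values take the next consecutive integers.
Site 1 values → pooled ranks: 70→7, 75→4, 74→5, 84→1, 73→6
Rank sum = 7 + 4 + 5 + 1 + 6 = 23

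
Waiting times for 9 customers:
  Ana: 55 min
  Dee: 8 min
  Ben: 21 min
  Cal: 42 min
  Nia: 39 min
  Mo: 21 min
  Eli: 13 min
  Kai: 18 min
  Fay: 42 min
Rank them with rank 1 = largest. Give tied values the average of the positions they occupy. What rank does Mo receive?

Sorted (descending): 55, 42, 42, 39, 21, 21, 18, 13, 8
The 2 values of 42 occupy positions 2–3 → average rank (2+3)/2 = 2.5.
The 2 values of 21 occupy positions 5–6 → average rank (5+6)/2 = 5.5.
Mo has value 21 min → rank 5.5.

5.5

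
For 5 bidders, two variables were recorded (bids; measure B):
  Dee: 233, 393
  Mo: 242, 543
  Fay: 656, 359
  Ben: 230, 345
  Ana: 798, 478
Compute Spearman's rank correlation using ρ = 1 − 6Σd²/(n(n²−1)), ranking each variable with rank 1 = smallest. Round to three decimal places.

0.500

Ranks of variable 1: 2, 3, 4, 1, 5
Ranks of variable 2: 3, 5, 2, 1, 4
d = r₁ − r₂: -1, -2, 2, 0, 1
d²: 1, 4, 4, 0, 1; Σd² = 10
ρ = 1 − 6·10/(5·24) = 1 − 60/120 = 0.500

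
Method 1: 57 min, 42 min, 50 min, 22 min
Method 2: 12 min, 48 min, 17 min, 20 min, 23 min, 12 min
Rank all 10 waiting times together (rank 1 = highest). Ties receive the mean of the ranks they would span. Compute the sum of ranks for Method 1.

Sorted (descending): 57, 50, 48, 42, 23, 22, 20, 17, 12, 12
The 2 values of 12 occupy positions 9–10 → average rank (9+10)/2 = 9.5.
Method 1 values → pooled ranks: 57→1, 42→4, 50→2, 22→6
Rank sum = 1 + 4 + 2 + 6 = 13

13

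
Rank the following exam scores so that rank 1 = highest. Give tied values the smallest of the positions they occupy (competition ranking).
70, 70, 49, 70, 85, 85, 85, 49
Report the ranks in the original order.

4, 4, 7, 4, 1, 1, 1, 7

Sorted (descending): 85, 85, 85, 70, 70, 70, 49, 49
The 3 values of 85 occupy positions 1–3 → each gets rank 1.
The 3 values of 70 occupy positions 4–6 → each gets rank 4.
The 2 values of 49 occupy positions 7–8 → each gets rank 7.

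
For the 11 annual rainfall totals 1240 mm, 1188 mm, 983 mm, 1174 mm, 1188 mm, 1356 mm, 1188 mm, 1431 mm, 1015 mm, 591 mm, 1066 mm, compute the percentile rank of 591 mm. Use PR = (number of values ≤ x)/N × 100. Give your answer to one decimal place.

9.1

N = 11.
Strictly below 591: 0. Equal to 591: 1.
PR = 1/11 × 100 = 9.1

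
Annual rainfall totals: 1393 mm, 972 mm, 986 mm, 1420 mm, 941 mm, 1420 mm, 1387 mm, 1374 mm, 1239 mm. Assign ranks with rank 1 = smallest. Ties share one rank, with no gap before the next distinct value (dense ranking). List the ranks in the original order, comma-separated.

Sorted (ascending): 941, 972, 986, 1239, 1374, 1387, 1393, 1420, 1420
The 2 values of 1420 share dense rank 8.
Remaining distinct values take the next consecutive integers.

7, 2, 3, 8, 1, 8, 6, 5, 4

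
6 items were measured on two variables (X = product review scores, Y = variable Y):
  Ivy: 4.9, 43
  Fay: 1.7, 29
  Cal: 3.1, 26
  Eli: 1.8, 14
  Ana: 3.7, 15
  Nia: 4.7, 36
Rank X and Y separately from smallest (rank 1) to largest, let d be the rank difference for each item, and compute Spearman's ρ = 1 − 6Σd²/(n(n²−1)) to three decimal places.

Ranks of variable 1: 6, 1, 3, 2, 4, 5
Ranks of variable 2: 6, 4, 3, 1, 2, 5
d = r₁ − r₂: 0, -3, 0, 1, 2, 0
d²: 0, 9, 0, 1, 4, 0; Σd² = 14
ρ = 1 − 6·14/(6·35) = 1 − 84/210 = 0.600

0.600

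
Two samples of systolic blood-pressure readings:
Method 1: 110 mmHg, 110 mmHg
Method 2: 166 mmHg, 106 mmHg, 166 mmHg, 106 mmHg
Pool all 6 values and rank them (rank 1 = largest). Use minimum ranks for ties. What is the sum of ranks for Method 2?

12

Sorted (descending): 166, 166, 110, 110, 106, 106
The 2 values of 166 occupy positions 1–2 → each gets rank 1.
The 2 values of 110 occupy positions 3–4 → each gets rank 3.
The 2 values of 106 occupy positions 5–6 → each gets rank 5.
Method 2 values → pooled ranks: 166→1, 106→5, 166→1, 106→5
Rank sum = 1 + 5 + 1 + 5 = 12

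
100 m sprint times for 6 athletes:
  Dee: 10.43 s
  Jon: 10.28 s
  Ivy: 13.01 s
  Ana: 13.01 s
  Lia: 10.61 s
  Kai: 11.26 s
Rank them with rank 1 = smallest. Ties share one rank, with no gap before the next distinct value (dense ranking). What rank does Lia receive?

Sorted (ascending): 10.28, 10.43, 10.61, 11.26, 13.01, 13.01
The 2 values of 13.01 share dense rank 5.
Remaining distinct values take the next consecutive integers.
Lia has value 10.61 s → rank 3.

3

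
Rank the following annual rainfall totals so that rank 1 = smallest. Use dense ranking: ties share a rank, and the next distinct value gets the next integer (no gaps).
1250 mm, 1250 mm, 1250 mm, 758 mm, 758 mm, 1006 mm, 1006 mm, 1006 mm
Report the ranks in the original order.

Sorted (ascending): 758, 758, 1006, 1006, 1006, 1250, 1250, 1250
The 2 values of 758 share dense rank 1.
The 3 values of 1006 share dense rank 2.
The 3 values of 1250 share dense rank 3.

3, 3, 3, 1, 1, 2, 2, 2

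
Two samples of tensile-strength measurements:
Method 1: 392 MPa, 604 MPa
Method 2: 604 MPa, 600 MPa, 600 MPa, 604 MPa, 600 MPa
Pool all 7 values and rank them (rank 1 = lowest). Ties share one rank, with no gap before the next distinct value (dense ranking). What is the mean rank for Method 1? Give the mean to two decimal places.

Sorted (ascending): 392, 600, 600, 600, 604, 604, 604
The 3 values of 600 share dense rank 2.
The 3 values of 604 share dense rank 3.
Remaining distinct values take the next consecutive integers.
Method 1 values → pooled ranks: 392→1, 604→3
Mean rank = (1 + 3) / 2 = 2.00

2.00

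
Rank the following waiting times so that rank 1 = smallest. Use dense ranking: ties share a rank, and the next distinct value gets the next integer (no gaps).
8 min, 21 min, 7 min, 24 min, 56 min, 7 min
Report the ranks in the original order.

2, 3, 1, 4, 5, 1

Sorted (ascending): 7, 7, 8, 21, 24, 56
The 2 values of 7 share dense rank 1.
Remaining distinct values take the next consecutive integers.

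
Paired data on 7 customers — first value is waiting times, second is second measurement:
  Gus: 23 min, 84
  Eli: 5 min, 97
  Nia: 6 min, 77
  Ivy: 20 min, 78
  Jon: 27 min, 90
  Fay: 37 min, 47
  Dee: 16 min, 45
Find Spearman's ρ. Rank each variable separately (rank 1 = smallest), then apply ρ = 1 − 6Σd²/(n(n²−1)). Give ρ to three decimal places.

Ranks of variable 1: 5, 1, 2, 4, 6, 7, 3
Ranks of variable 2: 5, 7, 3, 4, 6, 2, 1
d = r₁ − r₂: 0, -6, -1, 0, 0, 5, 2
d²: 0, 36, 1, 0, 0, 25, 4; Σd² = 66
ρ = 1 − 6·66/(7·48) = 1 − 396/336 = -0.179

-0.179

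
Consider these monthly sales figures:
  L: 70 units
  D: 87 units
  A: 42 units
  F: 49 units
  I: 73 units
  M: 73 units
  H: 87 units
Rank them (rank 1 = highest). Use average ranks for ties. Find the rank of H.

Sorted (descending): 87, 87, 73, 73, 70, 49, 42
The 2 values of 87 occupy positions 1–2 → average rank (1+2)/2 = 1.5.
The 2 values of 73 occupy positions 3–4 → average rank (3+4)/2 = 3.5.
H has value 87 units → rank 1.5.

1.5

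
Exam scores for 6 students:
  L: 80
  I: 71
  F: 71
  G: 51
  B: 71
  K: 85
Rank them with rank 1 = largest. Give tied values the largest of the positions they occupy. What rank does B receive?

Sorted (descending): 85, 80, 71, 71, 71, 51
The 3 values of 71 occupy positions 3–5 → each gets rank 5.
B has value 71 → rank 5.

5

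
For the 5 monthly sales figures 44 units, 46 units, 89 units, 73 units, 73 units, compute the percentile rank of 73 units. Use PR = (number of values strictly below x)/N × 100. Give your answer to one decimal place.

N = 5.
Strictly below 73: 2. Equal to 73: 2.
PR = 2/5 × 100 = 40.0

40.0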